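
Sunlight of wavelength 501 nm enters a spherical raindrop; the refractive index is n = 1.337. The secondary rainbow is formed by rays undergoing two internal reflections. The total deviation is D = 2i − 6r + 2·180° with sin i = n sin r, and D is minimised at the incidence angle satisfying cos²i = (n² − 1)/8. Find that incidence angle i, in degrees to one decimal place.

cos²i = (1.337² − 1)/8 = (1.78757 − 1)/8 = 0.09845.
cos i = 0.31376, so i = 71.714°.

71.7°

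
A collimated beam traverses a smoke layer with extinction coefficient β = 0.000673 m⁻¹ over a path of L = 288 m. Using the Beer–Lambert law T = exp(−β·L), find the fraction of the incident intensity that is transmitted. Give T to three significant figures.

τ = β·L = 0.000673 × 288 = 0.1938.
T = exp(−0.1938) = 0.8238.

0.824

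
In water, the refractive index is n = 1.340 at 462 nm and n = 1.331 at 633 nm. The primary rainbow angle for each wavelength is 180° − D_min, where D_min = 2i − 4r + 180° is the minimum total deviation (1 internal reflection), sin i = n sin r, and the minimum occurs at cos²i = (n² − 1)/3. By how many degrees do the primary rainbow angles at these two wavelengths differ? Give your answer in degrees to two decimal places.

1.30°

At 462 nm (n = 1.340): cos²i = 0.26520 → i = 59.004°, r = 39.770°, D_min = 138.929°, rainbow angle = 41.071°.
At 633 nm (n = 1.331): cos²i = 0.25719 → i = 59.527°, r = 40.356°, D_min = 137.630°, rainbow angle = 42.370°.
Angular width = |41.071° − 42.370°| = 1.299°.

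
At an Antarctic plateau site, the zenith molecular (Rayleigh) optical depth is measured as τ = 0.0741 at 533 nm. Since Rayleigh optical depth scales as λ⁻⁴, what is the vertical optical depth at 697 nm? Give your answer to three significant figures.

τ(697 nm) = τ(533 nm) × (533/697)⁴ = 0.0741 × (0.7647)⁴ = 0.0741 × 0.3420 = 0.0253.

0.0253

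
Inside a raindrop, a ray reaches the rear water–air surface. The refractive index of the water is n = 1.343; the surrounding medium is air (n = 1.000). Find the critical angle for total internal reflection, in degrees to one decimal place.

48.1°

sin θ_c = n_air / n = 1.000 / 1.343 = 0.7446.
θ_c = arcsin(0.7446) = 48.12°.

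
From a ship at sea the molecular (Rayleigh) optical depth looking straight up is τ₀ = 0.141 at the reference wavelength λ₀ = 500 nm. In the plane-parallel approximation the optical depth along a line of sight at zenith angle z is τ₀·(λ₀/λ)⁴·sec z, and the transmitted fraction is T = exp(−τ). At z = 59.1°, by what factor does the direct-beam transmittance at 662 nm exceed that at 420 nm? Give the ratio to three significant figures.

1.59

Airmass: sec 59.1° = 1.9473.
τ(662 nm) = 0.141 × (500/662)⁴ × 1.9473 = 0.141 × 0.3254 × 1.9473 = 0.0893.
τ(420 nm) = 0.141 × (500/420)⁴ × 1.9473 = 0.141 × 2.0086 × 1.9473 = 0.5515.
T(662)/T(420) = exp(τ_B − τ_A) = exp(0.4621) = 1.5874.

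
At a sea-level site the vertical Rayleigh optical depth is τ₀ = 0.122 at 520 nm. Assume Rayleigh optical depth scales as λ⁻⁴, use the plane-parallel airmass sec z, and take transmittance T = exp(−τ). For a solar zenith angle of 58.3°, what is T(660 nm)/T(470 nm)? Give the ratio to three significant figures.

1.29

Airmass: sec 58.3° = 1.9031.
τ(660 nm) = 0.122 × (520/660)⁴ × 1.9031 = 0.122 × 0.3853 × 1.9031 = 0.0895.
τ(470 nm) = 0.122 × (520/470)⁴ × 1.9031 = 0.122 × 1.4984 × 1.9031 = 0.3479.
T(660)/T(470) = exp(τ_B − τ_A) = exp(0.2584) = 1.2949.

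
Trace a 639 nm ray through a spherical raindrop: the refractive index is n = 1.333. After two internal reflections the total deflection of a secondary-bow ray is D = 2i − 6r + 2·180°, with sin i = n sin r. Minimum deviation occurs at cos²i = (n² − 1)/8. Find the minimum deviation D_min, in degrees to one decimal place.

230.9°

cos²i = (1.77689 − 1)/8 = 0.09711; i = arccos(0.31163) = 71.843°.
sin r = sin 71.843°/1.333 = 0.71283; r = 45.466°.
D_min = 2·71.843° − 6·45.466° + 360° = 230.891°.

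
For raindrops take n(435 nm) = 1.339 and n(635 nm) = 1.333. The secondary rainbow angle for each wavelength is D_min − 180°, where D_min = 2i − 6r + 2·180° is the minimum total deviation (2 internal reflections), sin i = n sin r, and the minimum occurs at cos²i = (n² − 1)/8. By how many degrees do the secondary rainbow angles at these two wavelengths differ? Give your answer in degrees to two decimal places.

At 435 nm (n = 1.339): cos²i = 0.09912 → i = 71.650°, r = 45.141°, D_min = 232.451°, rainbow angle = 52.451°.
At 635 nm (n = 1.333): cos²i = 0.09711 → i = 71.843°, r = 45.466°, D_min = 230.891°, rainbow angle = 50.891°.
Angular width = |52.451° − 50.891°| = 1.560°.

1.56°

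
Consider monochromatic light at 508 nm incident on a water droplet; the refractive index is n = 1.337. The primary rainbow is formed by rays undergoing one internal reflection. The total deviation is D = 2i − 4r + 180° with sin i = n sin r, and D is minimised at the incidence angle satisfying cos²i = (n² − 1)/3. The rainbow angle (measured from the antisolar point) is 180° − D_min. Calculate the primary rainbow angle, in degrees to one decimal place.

41.5°

cos²i = (1.78757 − 1)/3 = 0.26252; i = arccos(0.51237) = 59.178°.
sin r = sin 59.178°/1.337 = 0.64231; r = 39.964°.
D_min = 2·59.178° − 4·39.964° + 180° = 138.500°.
Rainbow angle = 180° − D_min = 41.500°.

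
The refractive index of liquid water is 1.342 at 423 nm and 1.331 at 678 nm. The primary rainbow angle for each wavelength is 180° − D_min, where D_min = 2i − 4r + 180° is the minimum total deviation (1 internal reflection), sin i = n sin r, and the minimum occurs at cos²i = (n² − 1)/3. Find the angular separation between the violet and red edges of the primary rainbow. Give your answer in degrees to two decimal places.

At 423 nm (n = 1.342): cos²i = 0.26699 → i = 58.888°, r = 39.641°, D_min = 139.213°, rainbow angle = 40.787°.
At 678 nm (n = 1.331): cos²i = 0.25719 → i = 59.527°, r = 40.356°, D_min = 137.630°, rainbow angle = 42.370°.
Angular width = |40.787° − 42.370°| = 1.583°.

1.58°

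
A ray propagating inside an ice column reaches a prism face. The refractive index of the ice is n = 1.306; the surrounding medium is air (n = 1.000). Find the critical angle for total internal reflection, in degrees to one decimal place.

50.0°

sin θ_c = n_air / n = 1.000 / 1.306 = 0.7657.
θ_c = arcsin(0.7657) = 49.97°.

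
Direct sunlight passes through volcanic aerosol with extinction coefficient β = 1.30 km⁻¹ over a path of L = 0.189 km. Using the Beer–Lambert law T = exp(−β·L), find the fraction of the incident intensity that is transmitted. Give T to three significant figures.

0.782

τ = β·L = 1.30 × 0.189 = 0.2457.
T = exp(−0.2457) = 0.7822.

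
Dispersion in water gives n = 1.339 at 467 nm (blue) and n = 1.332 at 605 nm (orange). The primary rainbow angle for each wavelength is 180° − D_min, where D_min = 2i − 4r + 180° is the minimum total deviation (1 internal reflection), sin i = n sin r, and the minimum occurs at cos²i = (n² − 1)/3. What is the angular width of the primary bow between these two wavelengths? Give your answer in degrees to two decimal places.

1.01°

At 467 nm (n = 1.339): cos²i = 0.26431 → i = 59.062°, r = 39.834°, D_min = 138.786°, rainbow angle = 41.214°.
At 605 nm (n = 1.332): cos²i = 0.25807 → i = 59.469°, r = 40.290°, D_min = 137.776°, rainbow angle = 42.224°.
Angular width = |41.214° − 42.224°| = 1.010°.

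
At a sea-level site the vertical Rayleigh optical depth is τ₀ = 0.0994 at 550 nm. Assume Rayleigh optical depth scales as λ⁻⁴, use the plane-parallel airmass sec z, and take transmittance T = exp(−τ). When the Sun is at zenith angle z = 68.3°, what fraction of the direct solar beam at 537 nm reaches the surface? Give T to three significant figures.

sec 68.3° = 2.7046.
τ = 0.0994 × (550/537)⁴ × 2.7046 = 0.0994 × 1.1004 × 2.7046 = 0.2958.
T = exp(−0.2958) = 0.7439.

0.744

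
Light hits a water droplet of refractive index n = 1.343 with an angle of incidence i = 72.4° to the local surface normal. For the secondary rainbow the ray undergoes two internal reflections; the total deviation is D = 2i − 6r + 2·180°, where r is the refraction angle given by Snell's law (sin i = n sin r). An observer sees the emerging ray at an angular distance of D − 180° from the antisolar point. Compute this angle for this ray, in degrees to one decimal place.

53.5°

sin r = sin 72.4° / 1.343 = 0.9532/1.343 = 0.7097; r = 45.21°.
D = 2·72.4° − 6·45.21° + 2·180° = 144.80° − 271.29° + 360° = 233.51°.
Angle from antisolar point = D − 180° = 53.51°.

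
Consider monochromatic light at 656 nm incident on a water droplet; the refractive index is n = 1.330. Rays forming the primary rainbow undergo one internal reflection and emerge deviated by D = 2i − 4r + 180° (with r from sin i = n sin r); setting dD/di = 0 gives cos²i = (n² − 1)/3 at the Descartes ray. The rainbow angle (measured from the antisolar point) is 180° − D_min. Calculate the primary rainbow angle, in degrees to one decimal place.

cos²i = (1.76890 − 1)/3 = 0.25630; i = arccos(0.50626) = 59.585°.
sin r = sin 59.585°/1.330 = 0.64841; r = 40.422°.
D_min = 2·59.585° − 4·40.422° + 180° = 137.484°.
Rainbow angle = 180° − D_min = 42.516°.

42.5°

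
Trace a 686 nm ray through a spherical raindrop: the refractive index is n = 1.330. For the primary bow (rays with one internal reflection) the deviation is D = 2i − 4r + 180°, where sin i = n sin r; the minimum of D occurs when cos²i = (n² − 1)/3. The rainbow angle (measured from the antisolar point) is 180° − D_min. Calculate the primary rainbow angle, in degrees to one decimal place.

42.5°

cos²i = (1.76890 − 1)/3 = 0.25630; i = arccos(0.50626) = 59.585°.
sin r = sin 59.585°/1.330 = 0.64841; r = 40.422°.
D_min = 2·59.585° − 4·40.422° + 180° = 137.484°.
Rainbow angle = 180° − D_min = 42.516°.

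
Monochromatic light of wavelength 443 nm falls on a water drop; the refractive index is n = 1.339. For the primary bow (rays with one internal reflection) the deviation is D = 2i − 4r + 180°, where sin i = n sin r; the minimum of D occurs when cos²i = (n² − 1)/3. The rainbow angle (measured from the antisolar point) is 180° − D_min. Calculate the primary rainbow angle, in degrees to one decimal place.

41.2°

cos²i = (1.79292 − 1)/3 = 0.26431; i = arccos(0.51411) = 59.062°.
sin r = sin 59.062°/1.339 = 0.64057; r = 39.834°.
D_min = 2·59.062° − 4·39.834° + 180° = 138.786°.
Rainbow angle = 180° − D_min = 41.214°.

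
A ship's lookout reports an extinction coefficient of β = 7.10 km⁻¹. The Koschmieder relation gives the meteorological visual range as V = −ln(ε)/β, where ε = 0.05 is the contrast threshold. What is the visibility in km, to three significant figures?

0.422 km

V = −ln(0.05) / 7.10 = 2.996 / 7.10 = 0.4219 km.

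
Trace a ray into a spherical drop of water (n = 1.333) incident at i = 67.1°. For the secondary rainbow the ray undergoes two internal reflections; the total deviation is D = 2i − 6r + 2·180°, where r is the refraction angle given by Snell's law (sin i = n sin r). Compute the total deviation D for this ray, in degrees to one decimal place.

sin r = sin 67.1° / 1.333 = 0.9212/1.333 = 0.6911; r = 43.71°.
D = 2·67.1° − 6·43.71° + 2·180° = 134.20° − 262.29° + 360° = 231.91°.

231.9°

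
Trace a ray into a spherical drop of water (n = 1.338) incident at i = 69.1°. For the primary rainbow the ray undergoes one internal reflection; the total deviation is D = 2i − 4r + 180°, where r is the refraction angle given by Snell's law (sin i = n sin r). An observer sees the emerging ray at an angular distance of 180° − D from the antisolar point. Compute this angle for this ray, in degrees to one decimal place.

38.9°

sin r = sin 69.1° / 1.338 = 0.9342/1.338 = 0.6982; r = 44.28°.
D = 2·69.1° − 4·44.28° + 180° = 138.20° − 177.13° + 180° = 141.07°.
Angle from antisolar point = 180° − D = 38.93°.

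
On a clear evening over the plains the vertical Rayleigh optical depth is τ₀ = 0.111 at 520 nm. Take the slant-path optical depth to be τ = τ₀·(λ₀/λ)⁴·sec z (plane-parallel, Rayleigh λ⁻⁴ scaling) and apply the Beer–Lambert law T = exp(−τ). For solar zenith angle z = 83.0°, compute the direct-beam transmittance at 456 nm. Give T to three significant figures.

0.214

sec 83.0° = 8.2055.
τ = 0.111 × (520/456)⁴ × 8.2055 = 0.111 × 1.6910 × 8.2055 = 1.5402.
T = exp(−1.5402) = 0.2143.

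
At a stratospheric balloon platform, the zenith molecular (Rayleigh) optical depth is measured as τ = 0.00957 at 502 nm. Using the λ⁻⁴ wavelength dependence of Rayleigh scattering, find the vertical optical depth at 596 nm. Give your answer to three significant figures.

τ(596 nm) = τ(502 nm) × (502/596)⁴ = 0.00957 × (0.8423)⁴ = 0.00957 × 0.5033 = 0.0048.

0.00482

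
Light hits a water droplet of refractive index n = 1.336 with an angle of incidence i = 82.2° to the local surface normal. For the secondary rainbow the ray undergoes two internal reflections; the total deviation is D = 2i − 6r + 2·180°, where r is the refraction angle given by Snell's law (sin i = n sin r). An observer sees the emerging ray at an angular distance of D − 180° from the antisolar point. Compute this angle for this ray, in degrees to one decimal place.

sin r = sin 82.2° / 1.336 = 0.9907/1.336 = 0.7416; r = 47.87°.
D = 2·82.2° − 6·47.87° + 2·180° = 164.40° − 287.20° + 360° = 237.20°.
Angle from antisolar point = D − 180° = 57.20°.

57.2°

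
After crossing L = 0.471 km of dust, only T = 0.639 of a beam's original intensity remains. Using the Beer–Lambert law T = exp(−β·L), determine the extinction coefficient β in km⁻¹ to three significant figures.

Beer–Lambert: T = exp(−βL) ⇒ β = −ln(T)/L = −ln(0.639)/0.471 = 0.4479/0.471 = 0.9509 km⁻¹.

0.951 km⁻¹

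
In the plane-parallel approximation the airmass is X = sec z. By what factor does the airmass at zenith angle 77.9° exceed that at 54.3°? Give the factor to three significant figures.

2.78

X(77.9°)/X(54.3°) = sec 77.9° / sec 54.3° = cos 54.3° / cos 77.9° = 0.5835/0.2096 = 2.7838.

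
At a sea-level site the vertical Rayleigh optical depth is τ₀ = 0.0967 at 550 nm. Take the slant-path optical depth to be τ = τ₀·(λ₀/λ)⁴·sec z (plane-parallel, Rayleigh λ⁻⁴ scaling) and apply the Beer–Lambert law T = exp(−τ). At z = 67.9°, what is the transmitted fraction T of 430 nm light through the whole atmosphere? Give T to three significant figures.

sec 67.9° = 2.6580.
τ = 0.0967 × (550/430)⁴ × 2.6580 = 0.0967 × 2.6766 × 2.6580 = 0.6879.
T = exp(−0.6879) = 0.5026.

0.503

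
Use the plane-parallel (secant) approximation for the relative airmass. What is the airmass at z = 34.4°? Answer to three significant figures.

1.21

X = sec z = 1/cos 34.4° = 1/0.8251 = 1.2120.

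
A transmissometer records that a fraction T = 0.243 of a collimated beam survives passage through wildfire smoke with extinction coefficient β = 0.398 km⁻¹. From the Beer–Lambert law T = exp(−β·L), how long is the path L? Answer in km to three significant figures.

Beer–Lambert: T = exp(−βL) ⇒ L = −ln(T)/β = −ln(0.243)/0.398 = 1.4147/0.398 = 3.555 km.

3.55 km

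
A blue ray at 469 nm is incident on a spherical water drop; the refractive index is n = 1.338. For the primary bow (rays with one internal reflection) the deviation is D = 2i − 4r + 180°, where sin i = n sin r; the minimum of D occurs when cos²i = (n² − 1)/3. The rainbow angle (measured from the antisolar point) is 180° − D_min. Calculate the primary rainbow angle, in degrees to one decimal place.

41.4°

cos²i = (1.79024 − 1)/3 = 0.26341; i = arccos(0.51324) = 59.120°.
sin r = sin 59.120°/1.338 = 0.64144; r = 39.899°.
D_min = 2·59.120° − 4·39.899° + 180° = 138.643°.
Rainbow angle = 180° − D_min = 41.357°.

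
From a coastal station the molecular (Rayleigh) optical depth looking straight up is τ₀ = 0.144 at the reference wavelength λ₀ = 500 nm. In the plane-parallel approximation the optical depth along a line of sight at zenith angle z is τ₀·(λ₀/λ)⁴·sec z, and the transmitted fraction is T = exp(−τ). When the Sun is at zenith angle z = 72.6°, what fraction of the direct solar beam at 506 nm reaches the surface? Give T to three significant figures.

sec 72.6° = 3.3440.
τ = 0.144 × (500/506)⁴ × 3.3440 = 0.144 × 0.9534 × 3.3440 = 0.4591.
T = exp(−0.4591) = 0.6319.

0.632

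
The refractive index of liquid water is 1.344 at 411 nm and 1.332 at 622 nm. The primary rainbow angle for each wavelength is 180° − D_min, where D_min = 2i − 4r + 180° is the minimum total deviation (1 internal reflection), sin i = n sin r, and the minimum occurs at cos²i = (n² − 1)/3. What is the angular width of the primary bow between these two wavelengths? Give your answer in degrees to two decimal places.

1.72°

At 411 nm (n = 1.344): cos²i = 0.26878 → i = 58.772°, r = 39.512°, D_min = 139.495°, rainbow angle = 40.505°.
At 622 nm (n = 1.332): cos²i = 0.25807 → i = 59.469°, r = 40.290°, D_min = 137.776°, rainbow angle = 42.224°.
Angular width = |40.505° − 42.224°| = 1.719°.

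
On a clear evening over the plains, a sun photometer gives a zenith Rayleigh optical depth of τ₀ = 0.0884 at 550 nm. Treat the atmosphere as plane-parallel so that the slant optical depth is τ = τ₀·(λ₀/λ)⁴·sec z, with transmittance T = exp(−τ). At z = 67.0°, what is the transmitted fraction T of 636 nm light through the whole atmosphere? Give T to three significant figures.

0.881

sec 67.0° = 2.5593.
τ = 0.0884 × (550/636)⁴ × 2.5593 = 0.0884 × 0.5593 × 2.5593 = 0.1265.
T = exp(−0.1265) = 0.8811.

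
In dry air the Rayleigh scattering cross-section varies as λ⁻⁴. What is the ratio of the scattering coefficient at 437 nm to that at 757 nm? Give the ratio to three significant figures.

9.00

Rayleigh scattering ∝ λ⁻⁴, so the ratio of coefficients is the inverse fourth power of the wavelength ratio.
σ(437)/σ(757) = (757/437)⁴ = (1.7323)⁴ = 9.004.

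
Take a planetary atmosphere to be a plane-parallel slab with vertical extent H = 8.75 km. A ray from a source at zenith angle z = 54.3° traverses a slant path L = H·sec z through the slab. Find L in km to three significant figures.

15.0 km

sec z = 1/cos 54.3° = 1.7137.
L = 8.75 × 1.7137 = 14.995 km.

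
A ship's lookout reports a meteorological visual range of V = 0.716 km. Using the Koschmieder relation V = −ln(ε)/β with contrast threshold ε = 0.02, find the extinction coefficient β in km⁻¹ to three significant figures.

β = −ln(0.02) / V = 3.912 / 0.716 = 5.4637 km⁻¹.

5.46 km⁻¹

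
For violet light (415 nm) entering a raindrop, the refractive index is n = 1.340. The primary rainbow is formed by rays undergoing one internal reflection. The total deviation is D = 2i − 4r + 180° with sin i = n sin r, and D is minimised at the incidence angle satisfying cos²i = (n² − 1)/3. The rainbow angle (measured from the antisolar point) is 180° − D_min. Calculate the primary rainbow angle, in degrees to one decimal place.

cos²i = (1.79560 − 1)/3 = 0.26520; i = arccos(0.51498) = 59.004°.
sin r = sin 59.004°/1.340 = 0.63971; r = 39.770°.
D_min = 2·59.004° − 4·39.770° + 180° = 138.929°.
Rainbow angle = 180° − D_min = 41.071°.

41.1°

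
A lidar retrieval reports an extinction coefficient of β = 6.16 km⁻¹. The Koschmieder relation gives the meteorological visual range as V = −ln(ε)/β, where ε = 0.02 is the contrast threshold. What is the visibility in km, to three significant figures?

V = −ln(0.02) / 6.16 = 3.912 / 6.16 = 0.6351 km.

0.635 km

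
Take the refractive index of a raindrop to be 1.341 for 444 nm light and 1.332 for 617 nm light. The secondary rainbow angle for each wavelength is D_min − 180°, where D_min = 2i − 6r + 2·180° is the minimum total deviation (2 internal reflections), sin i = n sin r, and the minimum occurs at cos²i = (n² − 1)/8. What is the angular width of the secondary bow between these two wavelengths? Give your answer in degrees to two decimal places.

2.34°

At 444 nm (n = 1.341): cos²i = 0.09979 → i = 71.586°, r = 45.034°, D_min = 232.966°, rainbow angle = 52.966°.
At 617 nm (n = 1.332): cos²i = 0.09678 → i = 71.875°, r = 45.520°, D_min = 230.628°, rainbow angle = 50.628°.
Angular width = |52.966° − 50.628°| = 2.337°.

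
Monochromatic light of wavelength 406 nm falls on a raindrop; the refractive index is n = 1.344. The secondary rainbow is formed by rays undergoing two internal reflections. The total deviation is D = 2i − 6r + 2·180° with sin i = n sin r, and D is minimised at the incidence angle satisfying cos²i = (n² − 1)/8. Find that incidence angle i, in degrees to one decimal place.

71.5°

cos²i = (1.344² − 1)/8 = (1.80634 − 1)/8 = 0.10079.
cos i = 0.31748, so i = 71.490°.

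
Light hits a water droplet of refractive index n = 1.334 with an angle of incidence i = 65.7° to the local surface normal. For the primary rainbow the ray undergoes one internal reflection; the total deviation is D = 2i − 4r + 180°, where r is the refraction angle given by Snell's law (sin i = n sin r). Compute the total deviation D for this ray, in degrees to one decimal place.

139.0°

sin r = sin 65.7° / 1.334 = 0.9114/1.334 = 0.6832; r = 43.10°.
D = 2·65.7° − 4·43.10° + 180° = 131.40° − 172.38° + 180° = 139.02°.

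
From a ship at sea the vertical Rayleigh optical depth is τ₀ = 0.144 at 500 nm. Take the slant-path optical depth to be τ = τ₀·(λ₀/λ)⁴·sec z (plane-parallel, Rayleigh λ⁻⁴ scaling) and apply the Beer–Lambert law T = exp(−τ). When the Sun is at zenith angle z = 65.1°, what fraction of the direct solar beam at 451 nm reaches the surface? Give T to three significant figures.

sec 65.1° = 2.3751.
τ = 0.144 × (500/451)⁴ × 2.3751 = 0.144 × 1.5107 × 2.3751 = 0.5167.
T = exp(−0.5167) = 0.5965.

0.597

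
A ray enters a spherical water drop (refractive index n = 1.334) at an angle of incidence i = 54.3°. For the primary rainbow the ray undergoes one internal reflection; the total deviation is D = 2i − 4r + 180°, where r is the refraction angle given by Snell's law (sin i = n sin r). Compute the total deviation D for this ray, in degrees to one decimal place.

138.6°

sin r = sin 54.3° / 1.334 = 0.8121/1.334 = 0.6088; r = 37.50°.
D = 2·54.3° − 4·37.50° + 180° = 108.60° − 150.00° + 180° = 138.60°.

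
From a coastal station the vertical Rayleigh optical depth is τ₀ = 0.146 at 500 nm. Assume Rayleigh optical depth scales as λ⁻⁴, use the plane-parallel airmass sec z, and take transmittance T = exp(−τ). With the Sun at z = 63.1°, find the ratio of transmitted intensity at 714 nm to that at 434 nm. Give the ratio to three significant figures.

1.63

Airmass: sec 63.1° = 2.2103.
τ(714 nm) = 0.146 × (500/714)⁴ × 2.2103 = 0.146 × 0.2405 × 2.2103 = 0.0776.
τ(434 nm) = 0.146 × (500/434)⁴ × 2.2103 = 0.146 × 1.7617 × 2.2103 = 0.5685.
T(714)/T(434) = exp(τ_B − τ_A) = exp(0.4909) = 1.6338.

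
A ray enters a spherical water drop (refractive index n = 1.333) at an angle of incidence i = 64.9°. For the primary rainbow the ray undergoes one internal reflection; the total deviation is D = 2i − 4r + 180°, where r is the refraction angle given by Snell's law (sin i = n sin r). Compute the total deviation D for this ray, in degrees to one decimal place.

138.6°

sin r = sin 64.9° / 1.333 = 0.9056/1.333 = 0.6793; r = 42.79°.
D = 2·64.9° − 4·42.79° + 180° = 129.80° − 171.17° + 180° = 138.63°.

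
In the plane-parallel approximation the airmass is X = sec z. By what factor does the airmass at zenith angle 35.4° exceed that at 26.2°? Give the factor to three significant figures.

1.10

X(35.4°)/X(26.2°) = sec 35.4° / sec 26.2° = cos 26.2° / cos 35.4° = 0.8973/0.8151 = 1.1008.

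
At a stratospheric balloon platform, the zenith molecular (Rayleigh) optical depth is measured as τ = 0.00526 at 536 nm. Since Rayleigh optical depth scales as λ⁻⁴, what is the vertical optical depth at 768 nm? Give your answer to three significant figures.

0.00125

τ(768 nm) = τ(536 nm) × (536/768)⁴ = 0.00526 × (0.6979)⁴ = 0.00526 × 0.2373 = 0.0012.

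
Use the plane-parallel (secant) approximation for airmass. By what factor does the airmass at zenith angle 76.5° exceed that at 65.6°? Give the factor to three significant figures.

1.77

X(76.5°)/X(65.6°) = sec 76.5° / sec 65.6° = cos 65.6° / cos 76.5° = 0.4131/0.2334 = 1.7696.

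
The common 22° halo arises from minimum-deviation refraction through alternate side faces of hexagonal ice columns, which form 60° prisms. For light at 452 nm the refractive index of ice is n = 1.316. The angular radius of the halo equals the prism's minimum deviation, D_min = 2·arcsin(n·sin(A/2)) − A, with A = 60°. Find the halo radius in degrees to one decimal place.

22.3°

n·sin(A/2) = 1.316 × sin 30° = 1.316 × 0.5000 = 0.6580.
D_min = 2·arcsin(0.6580) − 60° = 2 × 41.148° − 60° = 22.295°.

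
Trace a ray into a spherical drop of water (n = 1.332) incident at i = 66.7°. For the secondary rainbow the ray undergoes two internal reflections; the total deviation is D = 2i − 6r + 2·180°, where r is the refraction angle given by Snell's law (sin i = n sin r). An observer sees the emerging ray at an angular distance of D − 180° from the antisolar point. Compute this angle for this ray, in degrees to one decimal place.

51.8°

sin r = sin 66.7° / 1.332 = 0.9184/1.332 = 0.6895; r = 43.59°.
D = 2·66.7° − 6·43.59° + 2·180° = 133.40° − 261.55° + 360° = 231.85°.
Angle from antisolar point = D − 180° = 51.85°.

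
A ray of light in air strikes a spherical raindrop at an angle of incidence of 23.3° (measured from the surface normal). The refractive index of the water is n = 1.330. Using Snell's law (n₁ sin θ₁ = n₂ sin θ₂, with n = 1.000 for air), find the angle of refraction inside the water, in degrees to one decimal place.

Snell: sin θ_r = sin θ_i / n = sin 23.3° / 1.330 = 0.3955 / 1.330 = 0.2974.
θ_r = arcsin(0.2974) = 17.30°.

17.3°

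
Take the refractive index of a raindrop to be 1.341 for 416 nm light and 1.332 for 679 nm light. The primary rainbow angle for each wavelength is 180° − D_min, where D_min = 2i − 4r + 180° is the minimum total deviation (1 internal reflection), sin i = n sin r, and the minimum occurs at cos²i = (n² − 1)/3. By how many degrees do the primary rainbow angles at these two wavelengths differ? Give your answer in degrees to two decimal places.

At 416 nm (n = 1.341): cos²i = 0.26609 → i = 58.946°, r = 39.705°, D_min = 139.071°, rainbow angle = 40.929°.
At 679 nm (n = 1.332): cos²i = 0.25807 → i = 59.469°, r = 40.290°, D_min = 137.776°, rainbow angle = 42.224°.
Angular width = |40.929° − 42.224°| = 1.295°.

1.29°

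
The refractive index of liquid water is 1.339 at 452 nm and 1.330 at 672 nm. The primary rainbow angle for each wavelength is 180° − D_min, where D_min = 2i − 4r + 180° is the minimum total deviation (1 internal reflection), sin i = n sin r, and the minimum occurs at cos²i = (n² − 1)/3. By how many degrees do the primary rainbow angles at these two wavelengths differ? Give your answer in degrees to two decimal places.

1.30°

At 452 nm (n = 1.339): cos²i = 0.26431 → i = 59.062°, r = 39.834°, D_min = 138.786°, rainbow angle = 41.214°.
At 672 nm (n = 1.330): cos²i = 0.25630 → i = 59.585°, r = 40.422°, D_min = 137.484°, rainbow angle = 42.516°.
Angular width = |41.214° − 42.516°| = 1.303°.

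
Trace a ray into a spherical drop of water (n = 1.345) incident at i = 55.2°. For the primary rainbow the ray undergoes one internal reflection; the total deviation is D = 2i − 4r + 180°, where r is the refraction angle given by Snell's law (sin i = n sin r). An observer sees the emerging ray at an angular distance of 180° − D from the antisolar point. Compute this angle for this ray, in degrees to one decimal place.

sin r = sin 55.2° / 1.345 = 0.8211/1.345 = 0.6105; r = 37.63°.
D = 2·55.2° − 4·37.63° + 180° = 110.40° − 150.51° + 180° = 139.89°.
Angle from antisolar point = 180° − D = 40.11°.

40.1°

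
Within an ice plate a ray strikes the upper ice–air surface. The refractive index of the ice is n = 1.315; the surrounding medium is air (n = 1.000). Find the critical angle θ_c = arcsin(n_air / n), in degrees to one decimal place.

49.5°

sin θ_c = n_air / n = 1.000 / 1.315 = 0.7605.
θ_c = arcsin(0.7605) = 49.50°.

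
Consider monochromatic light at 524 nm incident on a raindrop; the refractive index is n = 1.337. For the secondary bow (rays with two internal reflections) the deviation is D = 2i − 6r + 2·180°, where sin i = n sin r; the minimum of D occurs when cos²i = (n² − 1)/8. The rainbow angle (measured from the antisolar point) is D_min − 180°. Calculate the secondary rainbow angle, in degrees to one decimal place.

51.9°

cos²i = (1.78757 − 1)/8 = 0.09845; i = arccos(0.31376) = 71.714°.
sin r = sin 71.714°/1.337 = 0.71017; r = 45.249°.
D_min = 2·71.714° − 6·45.249° + 360° = 231.934°.
Rainbow angle = D_min − 180° = 51.934°.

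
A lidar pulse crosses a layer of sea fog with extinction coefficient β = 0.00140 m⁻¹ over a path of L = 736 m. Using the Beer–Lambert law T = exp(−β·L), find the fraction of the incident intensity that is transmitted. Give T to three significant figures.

0.357

τ = β·L = 0.00140 × 736 = 1.0304.
T = exp(−1.0304) = 0.3569.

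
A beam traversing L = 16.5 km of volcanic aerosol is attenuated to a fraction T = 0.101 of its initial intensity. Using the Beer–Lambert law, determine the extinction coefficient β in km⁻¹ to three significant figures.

0.139 km⁻¹

Beer–Lambert: T = exp(−βL) ⇒ β = −ln(T)/L = −ln(0.101)/16.5 = 2.2926/16.5 = 0.1389 km⁻¹.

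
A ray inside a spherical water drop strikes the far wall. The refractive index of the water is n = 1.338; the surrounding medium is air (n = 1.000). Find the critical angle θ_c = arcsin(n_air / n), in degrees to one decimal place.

sin θ_c = n_air / n = 1.000 / 1.338 = 0.7474.
θ_c = arcsin(0.7474) = 48.36°.

48.4°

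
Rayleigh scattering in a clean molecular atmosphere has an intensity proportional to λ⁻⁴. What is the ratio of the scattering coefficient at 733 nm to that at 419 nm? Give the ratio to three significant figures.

Rayleigh scattering ∝ λ⁻⁴, so the ratio of coefficients is the inverse fourth power of the wavelength ratio.
σ(733)/σ(419) = (419/733)⁴ = (0.5716)⁴ = 0.1068.

0.107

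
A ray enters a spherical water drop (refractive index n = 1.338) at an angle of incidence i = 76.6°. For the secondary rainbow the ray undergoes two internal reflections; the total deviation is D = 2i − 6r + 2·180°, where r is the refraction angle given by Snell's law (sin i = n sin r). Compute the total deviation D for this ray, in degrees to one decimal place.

233.4°

sin r = sin 76.6° / 1.338 = 0.9728/1.338 = 0.7270; r = 46.64°.
D = 2·76.6° − 6·46.64° + 2·180° = 153.20° − 279.83° + 360° = 233.37°.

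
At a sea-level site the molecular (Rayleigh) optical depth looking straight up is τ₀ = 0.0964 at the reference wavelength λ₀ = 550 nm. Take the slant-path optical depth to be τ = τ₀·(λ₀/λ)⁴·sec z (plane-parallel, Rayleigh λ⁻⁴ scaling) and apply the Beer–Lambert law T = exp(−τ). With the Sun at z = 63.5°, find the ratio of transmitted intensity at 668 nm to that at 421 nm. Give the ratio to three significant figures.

Airmass: sec 63.5° = 2.2412.
τ(668 nm) = 0.0964 × (550/668)⁴ × 2.2412 = 0.0964 × 0.4596 × 2.2412 = 0.0993.
τ(421 nm) = 0.0964 × (550/421)⁴ × 2.2412 = 0.0964 × 2.9129 × 2.2412 = 0.6293.
T(668)/T(421) = exp(τ_B − τ_A) = exp(0.5300) = 1.6990.

1.70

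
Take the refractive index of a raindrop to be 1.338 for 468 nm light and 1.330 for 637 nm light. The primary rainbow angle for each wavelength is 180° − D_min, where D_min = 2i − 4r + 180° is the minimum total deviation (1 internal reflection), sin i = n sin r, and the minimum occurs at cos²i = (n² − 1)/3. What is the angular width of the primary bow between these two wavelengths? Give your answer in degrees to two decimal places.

At 468 nm (n = 1.338): cos²i = 0.26341 → i = 59.120°, r = 39.899°, D_min = 138.643°, rainbow angle = 41.357°.
At 637 nm (n = 1.330): cos²i = 0.25630 → i = 59.585°, r = 40.422°, D_min = 137.484°, rainbow angle = 42.516°.
Angular width = |41.357° − 42.516°| = 1.160°.

1.16°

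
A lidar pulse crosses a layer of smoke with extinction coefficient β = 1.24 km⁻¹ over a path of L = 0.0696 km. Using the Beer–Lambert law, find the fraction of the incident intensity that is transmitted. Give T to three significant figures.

τ = β·L = 1.24 × 0.0696 = 0.0863.
T = exp(−0.0863) = 0.9173.

0.917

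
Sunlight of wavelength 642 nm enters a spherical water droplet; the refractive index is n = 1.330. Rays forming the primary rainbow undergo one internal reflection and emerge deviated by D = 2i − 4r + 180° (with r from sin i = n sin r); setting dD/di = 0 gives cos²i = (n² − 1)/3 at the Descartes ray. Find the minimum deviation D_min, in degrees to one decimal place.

cos²i = (1.76890 − 1)/3 = 0.25630; i = arccos(0.50626) = 59.585°.
sin r = sin 59.585°/1.330 = 0.64841; r = 40.422°.
D_min = 2·59.585° − 4·40.422° + 180° = 137.484°.

137.5°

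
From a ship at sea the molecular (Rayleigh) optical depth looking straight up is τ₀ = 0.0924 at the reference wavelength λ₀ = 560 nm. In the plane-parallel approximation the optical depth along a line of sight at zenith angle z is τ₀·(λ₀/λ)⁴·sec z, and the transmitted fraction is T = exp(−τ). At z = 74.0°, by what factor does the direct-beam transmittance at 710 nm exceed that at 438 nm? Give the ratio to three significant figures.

Airmass: sec 74.0° = 3.6280.
τ(710 nm) = 0.0924 × (560/710)⁴ × 3.6280 = 0.0924 × 0.3870 × 3.6280 = 0.1297.
τ(438 nm) = 0.0924 × (560/438)⁴ × 3.6280 = 0.0924 × 2.6721 × 3.6280 = 0.8958.
T(710)/T(438) = exp(τ_B − τ_A) = exp(0.7660) = 2.1512.

2.15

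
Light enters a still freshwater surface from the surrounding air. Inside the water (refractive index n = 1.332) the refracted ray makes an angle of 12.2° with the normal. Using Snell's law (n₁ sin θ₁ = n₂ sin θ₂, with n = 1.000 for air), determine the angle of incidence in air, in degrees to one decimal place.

16.3°

Snell: sin θ_i = n · sin θ_r = 1.332 × sin 12.2° = 1.332 × 0.2113 = 0.2815.
θ_i = arcsin(0.2815) = 16.35°.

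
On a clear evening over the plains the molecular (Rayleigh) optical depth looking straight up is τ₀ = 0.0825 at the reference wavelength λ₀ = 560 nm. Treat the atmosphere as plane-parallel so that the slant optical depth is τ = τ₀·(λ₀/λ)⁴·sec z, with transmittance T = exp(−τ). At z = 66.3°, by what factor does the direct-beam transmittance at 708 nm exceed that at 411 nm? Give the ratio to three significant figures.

Airmass: sec 66.3° = 2.4879.
τ(708 nm) = 0.0825 × (560/708)⁴ × 2.4879 = 0.0825 × 0.3914 × 2.4879 = 0.0803.
τ(411 nm) = 0.0825 × (560/411)⁴ × 2.4879 = 0.0825 × 3.4466 × 2.4879 = 0.7074.
T(708)/T(411) = exp(τ_B − τ_A) = exp(0.6271) = 1.8721.

1.87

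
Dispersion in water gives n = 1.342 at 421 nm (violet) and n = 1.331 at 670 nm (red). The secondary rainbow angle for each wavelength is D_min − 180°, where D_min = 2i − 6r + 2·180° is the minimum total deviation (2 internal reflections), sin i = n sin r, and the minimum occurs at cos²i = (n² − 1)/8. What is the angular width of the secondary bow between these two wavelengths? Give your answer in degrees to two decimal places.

2.86°

At 421 nm (n = 1.342): cos²i = 0.10012 → i = 71.554°, r = 44.981°, D_min = 233.222°, rainbow angle = 53.222°.
At 670 nm (n = 1.331): cos²i = 0.09645 → i = 71.907°, r = 45.575°, D_min = 230.365°, rainbow angle = 50.365°.
Angular width = |53.222° − 50.365°| = 2.857°.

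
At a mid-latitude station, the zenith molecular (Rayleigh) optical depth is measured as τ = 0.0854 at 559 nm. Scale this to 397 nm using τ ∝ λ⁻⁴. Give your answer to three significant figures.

0.336

τ(397 nm) = τ(559 nm) × (559/397)⁴ = 0.0854 × (1.4081)⁴ = 0.0854 × 3.9308 = 0.3357.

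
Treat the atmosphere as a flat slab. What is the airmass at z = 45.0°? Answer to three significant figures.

X = sec z = 1/cos 45.0° = 1/0.7071 = 1.4142.

1.41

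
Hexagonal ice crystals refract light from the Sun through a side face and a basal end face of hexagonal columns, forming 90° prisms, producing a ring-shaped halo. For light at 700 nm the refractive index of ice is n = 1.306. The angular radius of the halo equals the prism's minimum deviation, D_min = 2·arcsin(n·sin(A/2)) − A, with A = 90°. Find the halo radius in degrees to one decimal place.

44.9°

n·sin(A/2) = 1.306 × sin 45° = 1.306 × 0.7071 = 0.9235.
D_min = 2·arcsin(0.9235) − 90° = 2 × 67.440° − 90° = 44.881°.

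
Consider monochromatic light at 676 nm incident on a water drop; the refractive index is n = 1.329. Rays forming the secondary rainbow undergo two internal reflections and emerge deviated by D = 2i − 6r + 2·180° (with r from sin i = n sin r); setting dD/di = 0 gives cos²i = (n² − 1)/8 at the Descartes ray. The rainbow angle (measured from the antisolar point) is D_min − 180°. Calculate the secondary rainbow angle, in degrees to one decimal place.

cos²i = (1.76624 − 1)/8 = 0.09578; i = arccos(0.30948) = 71.972°.
sin r = sin 71.972°/1.329 = 0.71550; r = 45.685°.
D_min = 2·71.972° − 6·45.685° + 360° = 229.837°.
Rainbow angle = D_min − 180° = 49.837°.

49.8°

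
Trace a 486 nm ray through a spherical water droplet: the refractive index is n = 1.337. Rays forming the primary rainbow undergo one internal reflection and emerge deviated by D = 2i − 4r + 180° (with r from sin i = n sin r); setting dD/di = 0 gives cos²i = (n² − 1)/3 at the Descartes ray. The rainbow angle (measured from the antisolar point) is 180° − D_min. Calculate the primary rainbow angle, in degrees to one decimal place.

cos²i = (1.78757 − 1)/3 = 0.26252; i = arccos(0.51237) = 59.178°.
sin r = sin 59.178°/1.337 = 0.64231; r = 39.964°.
D_min = 2·59.178° − 4·39.964° + 180° = 138.500°.
Rainbow angle = 180° − D_min = 41.500°.

41.5°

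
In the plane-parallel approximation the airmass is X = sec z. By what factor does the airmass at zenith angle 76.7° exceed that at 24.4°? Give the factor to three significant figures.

3.96

X(76.7°)/X(24.4°) = sec 76.7° / sec 24.4° = cos 24.4° / cos 76.7° = 0.9107/0.2300 = 3.9586.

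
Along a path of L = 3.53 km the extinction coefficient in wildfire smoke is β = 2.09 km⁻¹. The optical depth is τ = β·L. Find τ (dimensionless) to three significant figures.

7.38

τ = β·L = 2.09 × 3.53 = 7.3777.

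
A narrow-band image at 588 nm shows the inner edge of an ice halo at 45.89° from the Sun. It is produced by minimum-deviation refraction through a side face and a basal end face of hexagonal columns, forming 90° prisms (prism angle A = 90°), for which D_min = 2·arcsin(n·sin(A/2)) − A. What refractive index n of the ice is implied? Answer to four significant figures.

1.311

Rearranging: n = sin((D_min + A)/2) / sin(A/2).
(D_min + A)/2 = (45.89° + 90°)/2 = 67.945°.
n = sin 67.945° / sin 45° = 0.9268 / 0.7071 = 1.3107.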